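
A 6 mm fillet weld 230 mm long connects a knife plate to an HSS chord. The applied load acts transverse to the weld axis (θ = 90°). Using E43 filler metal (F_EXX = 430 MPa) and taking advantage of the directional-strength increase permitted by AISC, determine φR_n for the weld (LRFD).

φR_n ≈ 283 kN

t_e = 0.707 × 6 = 4.242 mm; A_we = 4.242 × 230 = 975.7 mm².
Directional factor: 1.0 + 0.5 sin^1.5(90°) = 1.5.
F_nw = 0.6 × 430 × 1.5 = 387 MPa.
φR_n = 0.75 × 387 × 975.7 × 10⁻³ = 283.2 kN.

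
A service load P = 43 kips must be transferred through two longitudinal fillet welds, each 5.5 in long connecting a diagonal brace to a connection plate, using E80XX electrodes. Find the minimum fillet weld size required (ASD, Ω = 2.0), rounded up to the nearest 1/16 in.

w = 1/4 in

E80XX → F_EXX = 80 ksi.
Total weld length L = 11 in.
Required throat t_e = P × Ω / (0.6 F_EXX × L) = 43 × 2.0 / (0.6 × 80 × 11) = 0.1629 in.
Required leg w = t_e / 0.707 = 0.2304 in → use 1/4 in.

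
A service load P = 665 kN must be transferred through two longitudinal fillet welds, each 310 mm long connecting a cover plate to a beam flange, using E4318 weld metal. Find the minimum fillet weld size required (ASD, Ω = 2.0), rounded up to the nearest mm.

E43XX → F_EXX = 430 MPa.
Total weld length L = 620 mm.
Required throat t_e = P × Ω / (0.6 F_EXX × L) = 665 × 2.0 / (0.6 × 430 × 620 × 10⁻³) = 8.315 mm.
Required leg w = t_e / 0.707 = 11.76 mm → use 12 mm.

w = 12 mm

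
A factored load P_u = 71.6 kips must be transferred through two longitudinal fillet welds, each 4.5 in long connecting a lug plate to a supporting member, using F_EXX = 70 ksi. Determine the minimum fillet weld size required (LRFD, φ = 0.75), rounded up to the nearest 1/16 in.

w = 3/8 in

Total weld length L = 9 in.
Required throat t_e = P_u / (φ × 0.6 F_EXX × L) = 71.6 / (0.75 × 0.6 × 70 × 9) = 0.2526 in.
Required leg w = t_e / 0.707 = 0.3572 in → use 3/8 in.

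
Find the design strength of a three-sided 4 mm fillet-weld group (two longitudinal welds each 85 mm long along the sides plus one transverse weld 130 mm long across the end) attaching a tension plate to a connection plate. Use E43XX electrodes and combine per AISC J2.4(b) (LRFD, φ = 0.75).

φR_n ≈ 186 kN

E43XX → F_EXX = 430 MPa.
t_e = 0.707 × 4 = 2.828 mm.
R_nwl = 0.6 × 430 × 2.828 × 170 × 10⁻³ = 124 kN (longitudinal, 2 welds).
R_nwt = 0.6 × 430 × 2.828 × 130 × 10⁻³ = 94.85 kN (transverse, base value).
(i) R_nwl + R_nwt = 218.9 kN; (ii) 0.85 R_nwl + 1.5 R_nwt = 247.7 kN.
R_n = max = 247.7 kN [governs: (ii)]; φR_n = 185.8 kN.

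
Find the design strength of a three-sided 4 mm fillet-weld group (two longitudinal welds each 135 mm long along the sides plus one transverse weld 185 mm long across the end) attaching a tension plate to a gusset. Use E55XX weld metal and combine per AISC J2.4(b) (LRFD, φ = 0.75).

φR_n ≈ 355 kN

E55XX → F_EXX = 550 MPa.
t_e = 0.707 × 4 = 2.828 mm.
R_nwl = 0.6 × 550 × 2.828 × 270 × 10⁻³ = 252 kN (longitudinal, 2 welds).
R_nwt = 0.6 × 550 × 2.828 × 185 × 10⁻³ = 172.6 kN (transverse, base value).
(i) R_nwl + R_nwt = 424.6 kN; (ii) 0.85 R_nwl + 1.5 R_nwt = 473.2 kN.
R_n = max = 473.2 kN [governs: (ii)]; φR_n = 354.9 kN.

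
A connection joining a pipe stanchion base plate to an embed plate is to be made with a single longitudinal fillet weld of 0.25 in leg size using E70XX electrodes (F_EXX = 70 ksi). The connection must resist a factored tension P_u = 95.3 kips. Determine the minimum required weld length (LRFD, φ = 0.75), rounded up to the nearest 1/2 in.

Throat t_e = 0.707 × 0.25 = 0.1767 in.
φr_n = 0.75 × 0.6 × 70 × 0.1767 = 5.568 kips/in.
L_req = P_u / φr_n = 95.3 / 5.568 = 17.12 in total.
Round up → use L = 17.5 in.

L = 17.5 in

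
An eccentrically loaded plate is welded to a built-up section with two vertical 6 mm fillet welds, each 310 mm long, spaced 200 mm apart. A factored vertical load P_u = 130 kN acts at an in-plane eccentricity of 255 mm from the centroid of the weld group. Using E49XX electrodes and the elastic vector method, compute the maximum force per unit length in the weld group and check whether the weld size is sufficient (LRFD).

f_max ≈ 684 N/mm; adequate

E49XX → F_EXX = 490 MPa.
Total weld length L_w = 620 mm. Treat welds as unit-width lines.
Polar moment about centroid: J = 2[d³/12 + d(b/2)²] = 2[310³/12 + 310×100²] = 11170000 mm³.
Direct shear f_v = P/L_w = 130×10³ / 620 = 209.7 N/mm (vertical).
Torsion M = P·e = 130×10³ × 255 = 33150000 N·mm.
Critical point at (x, y) = (100, 155) from centroid. f_tx = M·y/J = 460.2 N/mm; f_ty = M·x/J = 296.9 N/mm.
Resultant f_max = √[f_tx² + (f_v + f_ty)²] = √[460.2² + (209.7 + 296.9)²] = 684.4 N/mm.
Capacity per unit length: φr_n = 0.75 × 0.6 × 490 × (0.707 × 6) = 935.4 N/mm.
684.4 ≤ 935.4 → adequate.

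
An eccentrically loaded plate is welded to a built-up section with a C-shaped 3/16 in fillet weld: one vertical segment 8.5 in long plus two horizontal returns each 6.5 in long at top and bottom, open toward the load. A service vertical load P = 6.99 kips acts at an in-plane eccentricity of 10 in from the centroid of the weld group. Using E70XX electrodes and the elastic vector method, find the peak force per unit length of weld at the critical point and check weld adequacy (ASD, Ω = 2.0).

f_max ≈ 1.38 kip/in; adequate

E70XX → F_EXX = 70 ksi.
Total weld length L_w = 21.5 in. Treat welds as unit-width lines.
Centroid: x̄ = 2×6.5×3.25 / 21.5 = 1.965 in from the vertical weld.
Polar moment about centroid: J = I_x + I_y = [8.5³/12 + 2×6.5×4.25²] + [8.5×1.965² + 2(6.5³/12 + 6.5×1.285²)] = 386 in³.
Direct shear f_v = P/L_w = 6.99 / 21.5 = 0.3251 kip/in (vertical).
Torsion M = P·e = 6.99 × 10 = 69.9 kip·in.
Critical point at (x, y) = (4.535, 4.25) from centroid. f_tx = M·y/J = 0.7695 kip/in; f_ty = M·x/J = 0.8211 kip/in.
Resultant f_max = √[f_tx² + (f_v + f_ty)²] = √[0.7695² + (0.3251 + 0.8211)²] = 1.381 kip/in.
Capacity per unit length: r_n/Ω = (1/2.0) × 0.6 × 70 × (0.707 × 0.1875) = 2.784 kip/in.
1.381 ≤ 2.784 → adequate.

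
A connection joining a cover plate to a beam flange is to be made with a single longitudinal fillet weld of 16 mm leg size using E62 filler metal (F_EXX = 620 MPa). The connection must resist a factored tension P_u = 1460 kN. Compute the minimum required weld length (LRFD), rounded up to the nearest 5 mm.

Throat t_e = 0.707 × 16 = 11.31 mm.
φr_n = 0.75 × 0.6 × 620 × 11.31 × 10⁻³ = 3.156 kN/mm.
L_req = P_u / φr_n = 1460 / 3.156 = 462.6 mm total.
Round up → use L = 465 mm.

L = 465 mm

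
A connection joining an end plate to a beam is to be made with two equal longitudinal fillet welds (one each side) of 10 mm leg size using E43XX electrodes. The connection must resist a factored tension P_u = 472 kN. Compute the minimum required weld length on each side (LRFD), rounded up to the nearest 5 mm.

L = 175 mm on each side

E43XX → F_EXX = 430 MPa.
Throat t_e = 0.707 × 10 = 7.07 mm.
φr_n = 0.75 × 0.6 × 430 × 7.07 × 10⁻³ = 1.368 kN/mm.
L_req = P_u / φr_n = 472 / 1.368 = 345 mm total.
Per side: 345 / 2 = 172.5 mm.
Round up → use L = 175 mm on each side.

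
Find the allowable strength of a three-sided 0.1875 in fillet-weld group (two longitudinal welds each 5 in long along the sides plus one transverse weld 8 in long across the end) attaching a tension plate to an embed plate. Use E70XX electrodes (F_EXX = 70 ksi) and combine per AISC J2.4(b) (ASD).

R_n/Ω ≈ 57.1 kip

t_e = 0.707 × 0.1875 = 0.1326 in.
R_nwl = 0.6 × 70 × 0.1326 × 10 = 55.68 kip (longitudinal, 2 welds).
R_nwt = 0.6 × 70 × 0.1326 × 8 = 44.54 kip (transverse, base value).
(i) R_nwl + R_nwt = 100.2 kip; (ii) 0.85 R_nwl + 1.5 R_nwt = 114.1 kip.
R_n = max = 114.1 kip [governs: (ii)]; R_n/Ω = 57.07 kip.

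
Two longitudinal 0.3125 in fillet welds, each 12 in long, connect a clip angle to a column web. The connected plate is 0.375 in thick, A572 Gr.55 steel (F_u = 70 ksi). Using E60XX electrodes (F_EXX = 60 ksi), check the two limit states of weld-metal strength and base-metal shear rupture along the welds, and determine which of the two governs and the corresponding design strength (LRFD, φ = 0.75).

t_e = 0.707 × 0.3125 = 0.2209 in; L = 24 in.
Weld metal: φR_n = 0.75 × 0.6 × 60 × 0.2209 × 24 = 143.2 kips.
Base metal (shear rupture): φR_n = 0.75 × 0.6 × 70 × 0.375 × 24 = 283.5 kips.
Governing: weld metal.

φR_n ≈ 143 kips (weld metal governs)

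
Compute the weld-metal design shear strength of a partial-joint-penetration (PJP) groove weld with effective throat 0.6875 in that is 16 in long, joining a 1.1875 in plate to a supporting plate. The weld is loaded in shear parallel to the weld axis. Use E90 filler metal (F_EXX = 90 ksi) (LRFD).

φR_n ≈ 446 kips

Effective throat (given) t_e = 0.6875 in.
A_we = 0.6875 × 16 = 11 in².
F_nw = 0.6 F_EXX = 54 ksi.
φR_n = 0.75 × 54 × 11 = 445.5 kips.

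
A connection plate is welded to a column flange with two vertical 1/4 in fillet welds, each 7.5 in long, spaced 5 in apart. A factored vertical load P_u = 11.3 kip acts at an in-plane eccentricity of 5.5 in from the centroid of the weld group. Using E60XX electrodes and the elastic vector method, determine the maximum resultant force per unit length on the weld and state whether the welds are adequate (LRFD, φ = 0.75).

f_max ≈ 2.22 kip/in; adequate

E60XX → F_EXX = 60 ksi.
Total weld length L_w = 15 in. Treat welds as unit-width lines.
Polar moment about centroid: J = 2[d³/12 + d(b/2)²] = 2[7.5³/12 + 7.5×2.5²] = 164.1 in³.
Direct shear f_v = P/L_w = 11.3 / 15 = 0.7533 kip/in (vertical).
Torsion M = P·e = 11.3 × 5.5 = 62.15 kip·in.
Critical point at (x, y) = (2.5, 3.75) from centroid. f_tx = M·y/J = 1.421 kip/in; f_ty = M·x/J = 0.947 kip/in.
Resultant f_max = √[f_tx² + (f_v + f_ty)²] = √[1.421² + (0.7533 + 0.947)²] = 2.216 kip/in.
Capacity per unit length: φr_n = 0.75 × 0.6 × 60 × (0.707 × 0.25) = 4.772 kip/in.
2.216 ≤ 4.772 → adequate.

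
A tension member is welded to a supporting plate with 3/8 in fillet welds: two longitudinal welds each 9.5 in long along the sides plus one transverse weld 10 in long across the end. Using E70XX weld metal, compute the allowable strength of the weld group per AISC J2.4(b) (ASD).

E70XX → F_EXX = 70 ksi.
t_e = 0.707 × 0.375 = 0.2651 in.
R_nwl = 0.6 × 70 × 0.2651 × 19 = 211.6 kips (longitudinal, 2 welds).
R_nwt = 0.6 × 70 × 0.2651 × 10 = 111.4 kips (transverse, base value).
(i) R_nwl + R_nwt = 322.9 kips; (ii) 0.85 R_nwl + 1.5 R_nwt = 346.9 kips.
R_n = max = 346.9 kips [governs: (ii)]; R_n/Ω = 173.4 kips.

R_n/Ω ≈ 173 kips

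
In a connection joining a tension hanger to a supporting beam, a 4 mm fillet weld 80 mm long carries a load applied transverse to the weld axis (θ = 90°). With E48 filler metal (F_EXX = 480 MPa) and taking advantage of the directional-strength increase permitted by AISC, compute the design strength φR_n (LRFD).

φR_n ≈ 73.3 kN

t_e = 0.707 × 4 = 2.828 mm; A_we = 2.828 × 80 = 226.2 mm².
Directional factor: 1.0 + 0.5 sin^1.5(90°) = 1.5.
F_nw = 0.6 × 480 × 1.5 = 432 MPa.
φR_n = 0.75 × 432 × 226.2 × 10⁻³ = 73.3 kN.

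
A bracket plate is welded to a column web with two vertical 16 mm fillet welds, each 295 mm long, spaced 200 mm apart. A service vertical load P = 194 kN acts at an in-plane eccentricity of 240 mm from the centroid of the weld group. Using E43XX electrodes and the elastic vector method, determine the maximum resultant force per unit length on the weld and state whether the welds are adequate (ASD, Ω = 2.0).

f_max ≈ 1040 N/mm; adequate

E43XX → F_EXX = 430 MPa.
Total weld length L_w = 590 mm. Treat welds as unit-width lines.
Polar moment about centroid: J = 2[d³/12 + d(b/2)²] = 2[295³/12 + 295×100²] = 10180000 mm³.
Direct shear f_v = P/L_w = 194×10³ / 590 = 328.8 N/mm (vertical).
Torsion M = P·e = 194×10³ × 240 = 46560000 N·mm.
Critical point at (x, y) = (100, 147.5) from centroid. f_tx = M·y/J = 674.7 N/mm; f_ty = M·x/J = 457.4 N/mm.
Resultant f_max = √[f_tx² + (f_v + f_ty)²] = √[674.7² + (328.8 + 457.4)²] = 1036 N/mm.
Capacity per unit length: r_n/Ω = (1/2.0) × 0.6 × 430 × (0.707 × 16) = 1459 N/mm.
1036 ≤ 1459 → adequate.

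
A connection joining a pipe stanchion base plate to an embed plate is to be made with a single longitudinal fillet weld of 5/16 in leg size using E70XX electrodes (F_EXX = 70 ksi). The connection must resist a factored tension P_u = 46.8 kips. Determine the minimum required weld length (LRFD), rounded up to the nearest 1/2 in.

Throat t_e = 0.707 × 0.3125 = 0.2209 in.
φr_n = 0.75 × 0.6 × 70 × 0.2209 = 6.96 kips/in.
L_req = P_u / φr_n = 46.8 / 6.96 = 6.725 in total.
Round up → use L = 7 in.

L = 7 in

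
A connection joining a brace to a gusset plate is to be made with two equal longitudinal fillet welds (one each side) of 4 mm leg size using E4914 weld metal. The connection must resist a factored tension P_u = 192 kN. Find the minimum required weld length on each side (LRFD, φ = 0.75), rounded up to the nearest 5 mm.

L = 155 mm on each side

E49XX → F_EXX = 490 MPa.
Throat t_e = 0.707 × 4 = 2.828 mm.
φr_n = 0.75 × 0.6 × 490 × 2.828 × 10⁻³ = 0.6236 kN/mm.
L_req = P_u / φr_n = 192 / 0.6236 = 307.9 mm total.
Per side: 307.9 / 2 = 154 mm.
Round up → use L = 155 mm on each side.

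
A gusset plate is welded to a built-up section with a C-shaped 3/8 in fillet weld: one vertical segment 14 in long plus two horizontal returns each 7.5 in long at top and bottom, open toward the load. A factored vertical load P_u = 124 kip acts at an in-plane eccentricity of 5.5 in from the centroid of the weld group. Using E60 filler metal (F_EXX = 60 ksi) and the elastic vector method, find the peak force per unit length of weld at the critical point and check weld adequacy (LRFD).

f_max ≈ 8.7 kip/in; NOT adequate

Total weld length L_w = 29 in. Treat welds as unit-width lines.
Centroid: x̄ = 2×7.5×3.75 / 29 = 1.94 in from the vertical weld.
Polar moment about centroid: J = I_x + I_y = [14³/12 + 2×7.5×7²] + [14×1.94² + 2(7.5³/12 + 7.5×1.81²)] = 1136 in³.
Direct shear f_v = P/L_w = 124 / 29 = 4.276 kip/in (vertical).
Torsion M = P·e = 124 × 5.5 = 682 kip·in.
Critical point at (x, y) = (5.56, 7) from centroid. f_tx = M·y/J = 4.203 kip/in; f_ty = M·x/J = 3.339 kip/in.
Resultant f_max = √[f_tx² + (f_v + f_ty)²] = √[4.203² + (4.276 + 3.339)²] = 8.698 kip/in.
Capacity per unit length: φr_n = 0.75 × 0.6 × 60 × (0.707 × 0.375) = 7.158 kip/in.
8.698 > 7.158 → NOT adequate.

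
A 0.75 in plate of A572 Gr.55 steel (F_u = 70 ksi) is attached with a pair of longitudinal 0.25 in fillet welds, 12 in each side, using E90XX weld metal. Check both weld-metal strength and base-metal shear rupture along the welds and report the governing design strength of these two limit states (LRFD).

E90XX → F_EXX = 90 ksi.
t_e = 0.707 × 0.25 = 0.1767 in; L = 24 in.
Weld metal: φR_n = 0.75 × 0.6 × 90 × 0.1767 × 24 = 171.8 kips.
Base metal (shear rupture): φR_n = 0.75 × 0.6 × 70 × 0.75 × 24 = 567 kips.
Governing: weld metal.

φR_n ≈ 172 kips (weld metal governs)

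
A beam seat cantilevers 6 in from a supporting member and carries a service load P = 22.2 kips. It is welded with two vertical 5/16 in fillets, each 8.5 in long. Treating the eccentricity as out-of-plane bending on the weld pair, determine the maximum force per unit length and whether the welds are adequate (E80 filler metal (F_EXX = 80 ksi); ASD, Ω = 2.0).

f_max ≈ 5.68 kip/in; NOT adequate

L_w = 2 × 8.5 = 17 in; section modulus (unit throat) S = 2 × L²/6 = 24.08 in².
Direct shear f_v = P/L_w = 22.2/17 = 1.306 kip/in.
Moment M = P × e = 22.2 × 6 = 133.2 kip·in; bending f_b = M/S = 5.531 kip/in.
f_max = √(f_v² + f_b²) = √(1.306² + 5.531²) = 5.683 kip/in.
r_n/Ω = (1/2.0) × 0.6 × 80 × (0.707 × 0.3125) = 5.302 kip/in → NOT adequate.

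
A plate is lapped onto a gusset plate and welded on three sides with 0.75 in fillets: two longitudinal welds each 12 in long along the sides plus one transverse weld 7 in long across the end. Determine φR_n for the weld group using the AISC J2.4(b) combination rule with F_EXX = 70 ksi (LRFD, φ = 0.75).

t_e = 0.707 × 0.75 = 0.5302 in.
R_nwl = 0.6 × 70 × 0.5302 × 24 = 534.5 kips (longitudinal, 2 welds).
R_nwt = 0.6 × 70 × 0.5302 × 7 = 155.9 kips (transverse, base value).
(i) R_nwl + R_nwt = 690.4 kips; (ii) 0.85 R_nwl + 1.5 R_nwt = 688.2 kips.
R_n = max = 690.4 kips [governs: (i)]; φR_n = 517.8 kips.

φR_n ≈ 518 kips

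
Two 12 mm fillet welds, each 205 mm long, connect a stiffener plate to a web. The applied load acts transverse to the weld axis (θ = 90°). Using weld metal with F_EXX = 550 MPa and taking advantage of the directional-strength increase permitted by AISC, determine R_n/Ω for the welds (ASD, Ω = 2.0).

t_e = 0.707 × 12 = 8.484 mm; A_we = 8.484 × 410 = 3478 mm².
Directional factor: 1.0 + 0.5 sin^1.5(90°) = 1.5.
F_nw = 0.6 × 550 × 1.5 = 495 MPa.
R_n/Ω = (495 × 3478) / 2.0 × 10⁻³ = 860.9 kN.

R_n/Ω ≈ 861 kN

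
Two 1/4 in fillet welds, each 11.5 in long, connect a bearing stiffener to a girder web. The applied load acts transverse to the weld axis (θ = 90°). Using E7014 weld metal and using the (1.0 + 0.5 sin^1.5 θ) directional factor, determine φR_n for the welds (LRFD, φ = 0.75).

E70XX → F_EXX = 70 ksi.
t_e = 0.707 × 0.25 = 0.1767 in; A_we = 0.1767 × 23 = 4.065 in².
Directional factor: 1.0 + 0.5 sin^1.5(90°) = 1.5.
F_nw = 0.6 × 70 × 1.5 = 63 ksi.
φR_n = 0.75 × 63 × 4.065 = 192.1 kip.

φR_n ≈ 192 kip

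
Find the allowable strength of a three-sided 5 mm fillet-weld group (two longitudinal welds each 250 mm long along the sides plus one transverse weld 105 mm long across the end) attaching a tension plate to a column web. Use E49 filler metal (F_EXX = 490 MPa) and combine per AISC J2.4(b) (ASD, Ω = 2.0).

t_e = 0.707 × 5 = 3.535 mm.
R_nwl = 0.6 × 490 × 3.535 × 500 × 10⁻³ = 519.6 kN (longitudinal, 2 welds).
R_nwt = 0.6 × 490 × 3.535 × 105 × 10⁻³ = 109.1 kN (transverse, base value).
(i) R_nwl + R_nwt = 628.8 kN; (ii) 0.85 R_nwl + 1.5 R_nwt = 605.4 kN.
R_n = max = 628.8 kN [governs: (i)]; R_n/Ω = 314.4 kN.

R_n/Ω ≈ 314 kN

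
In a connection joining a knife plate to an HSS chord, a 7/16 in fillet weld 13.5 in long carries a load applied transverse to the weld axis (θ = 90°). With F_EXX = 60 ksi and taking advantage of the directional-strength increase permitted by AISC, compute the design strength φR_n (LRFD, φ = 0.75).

φR_n ≈ 169 kips

t_e = 0.707 × 0.4375 = 0.3093 in; A_we = 0.3093 × 13.5 = 4.176 in².
Directional factor: 1.0 + 0.5 sin^1.5(90°) = 1.5.
F_nw = 0.6 × 60 × 1.5 = 54 ksi.
φR_n = 0.75 × 54 × 4.176 = 169.1 kips.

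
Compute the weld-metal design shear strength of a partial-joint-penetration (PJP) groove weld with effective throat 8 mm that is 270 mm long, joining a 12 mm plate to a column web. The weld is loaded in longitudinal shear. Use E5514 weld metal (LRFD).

E55XX → F_EXX = 550 MPa.
Effective throat (given) t_e = 8 mm.
A_we = 8 × 270 = 2160 mm².
F_nw = 0.6 F_EXX = 330 MPa.
φR_n = 0.75 × 330 × 2160 × 10⁻³ = 534.6 kN.

φR_n ≈ 535 kN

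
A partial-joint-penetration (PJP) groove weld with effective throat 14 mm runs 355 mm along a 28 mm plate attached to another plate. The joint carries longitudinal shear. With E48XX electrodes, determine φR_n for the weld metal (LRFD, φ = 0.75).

E48XX → F_EXX = 480 MPa.
Effective throat (given) t_e = 14 mm.
A_we = 14 × 355 = 4970 mm².
F_nw = 0.6 F_EXX = 288 MPa.
φR_n = 0.75 × 288 × 4970 × 10⁻³ = 1074 kN.

φR_n ≈ 1070 kN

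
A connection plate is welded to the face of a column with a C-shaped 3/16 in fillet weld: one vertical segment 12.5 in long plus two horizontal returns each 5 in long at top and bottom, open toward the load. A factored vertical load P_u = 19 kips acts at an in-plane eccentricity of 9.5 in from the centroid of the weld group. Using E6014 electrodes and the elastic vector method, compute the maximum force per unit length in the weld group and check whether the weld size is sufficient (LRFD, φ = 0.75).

f_max ≈ 2.72 kip/in; adequate

E60XX → F_EXX = 60 ksi.
Total weld length L_w = 22.5 in. Treat welds as unit-width lines.
Centroid: x̄ = 2×5×2.5 / 22.5 = 1.111 in from the vertical weld.
Polar moment about centroid: J = I_x + I_y = [12.5³/12 + 2×5×6.25²] + [12.5×1.111² + 2(5³/12 + 5×1.389²)] = 608.9 in³.
Direct shear f_v = P/L_w = 19 / 22.5 = 0.8444 kip/in (vertical).
Torsion M = P·e = 19 × 9.5 = 180.5 kip·in.
Critical point at (x, y) = (3.889, 6.25) from centroid. f_tx = M·y/J = 1.853 kip/in; f_ty = M·x/J = 1.153 kip/in.
Resultant f_max = √[f_tx² + (f_v + f_ty)²] = √[1.853² + (0.8444 + 1.153)²] = 2.724 kip/in.
Capacity per unit length: φr_n = 0.75 × 0.6 × 60 × (0.707 × 0.1875) = 3.579 kip/in.
2.724 ≤ 3.579 → adequate.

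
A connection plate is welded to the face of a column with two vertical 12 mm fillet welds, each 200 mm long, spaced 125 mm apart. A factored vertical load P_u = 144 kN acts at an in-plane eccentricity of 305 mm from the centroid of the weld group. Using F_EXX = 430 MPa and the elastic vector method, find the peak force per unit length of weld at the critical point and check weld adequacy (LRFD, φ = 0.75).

f_max ≈ 2000 N/mm; NOT adequate

Total weld length L_w = 400 mm. Treat welds as unit-width lines.
Polar moment about centroid: J = 2[d³/12 + d(b/2)²] = 2[200³/12 + 200×62.5²] = 2896000 mm³.
Direct shear f_v = P/L_w = 144×10³ / 400 = 360 N/mm (vertical).
Torsion M = P·e = 144×10³ × 305 = 43920000 N·mm.
Critical point at (x, y) = (62.5, 100) from centroid. f_tx = M·y/J = 1517 N/mm; f_ty = M·x/J = 947.9 N/mm.
Resultant f_max = √[f_tx² + (f_v + f_ty)²] = √[1517² + (360 + 947.9)²] = 2003 N/mm.
Capacity per unit length: φr_n = 0.75 × 0.6 × 430 × (0.707 × 12) = 1642 N/mm.
2003 > 1642 → NOT adequate.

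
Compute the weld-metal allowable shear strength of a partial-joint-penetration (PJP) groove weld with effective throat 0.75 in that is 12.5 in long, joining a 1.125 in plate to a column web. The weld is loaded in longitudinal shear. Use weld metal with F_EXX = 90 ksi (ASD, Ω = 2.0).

R_n/Ω ≈ 253 kips

Effective throat (given) t_e = 0.75 in.
A_we = 0.75 × 12.5 = 9.375 in².
F_nw = 0.6 F_EXX = 54 ksi.
R_n/Ω = (54 × 9.375) / 2.0 = 253.1 kips.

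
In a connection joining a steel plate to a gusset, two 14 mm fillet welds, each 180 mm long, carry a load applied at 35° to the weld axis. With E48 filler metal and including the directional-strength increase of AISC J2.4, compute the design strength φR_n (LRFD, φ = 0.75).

E48XX → F_EXX = 480 MPa.
t_e = 0.707 × 14 = 9.898 mm; A_we = 9.898 × 360 = 3563 mm².
Directional factor: 1.0 + 0.5 sin^1.5(35°) = 1.217.
F_nw = 0.6 × 480 × 1.217 = 350.6 MPa.
φR_n = 0.75 × 350.6 × 3563 × 10⁻³ = 936.8 kN.

φR_n ≈ 937 kN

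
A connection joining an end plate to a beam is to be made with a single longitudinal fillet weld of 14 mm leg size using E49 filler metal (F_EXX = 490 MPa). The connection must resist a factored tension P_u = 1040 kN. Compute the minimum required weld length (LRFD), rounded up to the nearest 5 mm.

Throat t_e = 0.707 × 14 = 9.898 mm.
φr_n = 0.75 × 0.6 × 490 × 9.898 × 10⁻³ = 2.183 kN/mm.
L_req = P_u / φr_n = 1040 / 2.183 = 476.5 mm total.
Round up → use L = 480 mm.

L = 480 mm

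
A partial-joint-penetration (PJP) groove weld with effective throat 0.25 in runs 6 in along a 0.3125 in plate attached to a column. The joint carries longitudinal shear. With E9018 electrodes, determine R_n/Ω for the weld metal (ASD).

E90XX → F_EXX = 90 ksi.
Effective throat (given) t_e = 0.25 in.
A_we = 0.25 × 6 = 1.5 in².
F_nw = 0.6 F_EXX = 54 ksi.
R_n/Ω = (54 × 1.5) / 2.0 = 40.5 kips.

R_n/Ω ≈ 40.5 kips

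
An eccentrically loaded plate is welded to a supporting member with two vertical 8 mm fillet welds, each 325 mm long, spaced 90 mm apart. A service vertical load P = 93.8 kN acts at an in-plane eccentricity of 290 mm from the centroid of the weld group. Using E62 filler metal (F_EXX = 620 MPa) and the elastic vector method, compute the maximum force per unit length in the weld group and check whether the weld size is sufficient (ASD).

Total weld length L_w = 650 mm. Treat welds as unit-width lines.
Polar moment about centroid: J = 2[d³/12 + d(b/2)²] = 2[325³/12 + 325×45²] = 7038000 mm³.
Direct shear f_v = P/L_w = 93.8×10³ / 650 = 144.3 N/mm (vertical).
Torsion M = P·e = 93.8×10³ × 290 = 27202000 N·mm.
Critical point at (x, y) = (45, 162.5) from centroid. f_tx = M·y/J = 628.1 N/mm; f_ty = M·x/J = 173.9 N/mm.
Resultant f_max = √[f_tx² + (f_v + f_ty)²] = √[628.1² + (144.3 + 173.9)²] = 704.1 N/mm.
Capacity per unit length: r_n/Ω = (1/2.0) × 0.6 × 620 × (0.707 × 8) = 1052 N/mm.
704.1 ≤ 1052 → adequate.

f_max ≈ 704 N/mm; adequate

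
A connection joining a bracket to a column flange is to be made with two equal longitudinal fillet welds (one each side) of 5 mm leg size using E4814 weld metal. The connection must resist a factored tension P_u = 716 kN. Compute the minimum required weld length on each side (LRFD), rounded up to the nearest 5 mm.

L = 470 mm on each side

E48XX → F_EXX = 480 MPa.
Throat t_e = 0.707 × 5 = 3.535 mm.
φr_n = 0.75 × 0.6 × 480 × 3.535 × 10⁻³ = 0.7636 kN/mm.
L_req = P_u / φr_n = 716 / 0.7636 = 937.7 mm total.
Per side: 937.7 / 2 = 468.9 mm.
Round up → use L = 470 mm on each side.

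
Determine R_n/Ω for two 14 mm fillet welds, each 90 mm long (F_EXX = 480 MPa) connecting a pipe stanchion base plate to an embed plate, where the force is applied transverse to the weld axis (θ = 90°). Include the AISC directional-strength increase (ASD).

t_e = 0.707 × 14 = 9.898 mm; A_we = 9.898 × 180 = 1782 mm².
Directional factor: 1.0 + 0.5 sin^1.5(90°) = 1.5.
F_nw = 0.6 × 480 × 1.5 = 432 MPa.
R_n/Ω = (432 × 1782) / 2.0 × 10⁻³ = 384.8 kN.

R_n/Ω ≈ 385 kN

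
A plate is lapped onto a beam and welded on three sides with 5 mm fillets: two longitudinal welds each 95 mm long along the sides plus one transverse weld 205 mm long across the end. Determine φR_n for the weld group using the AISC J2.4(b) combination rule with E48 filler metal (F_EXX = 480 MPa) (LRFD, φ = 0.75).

φR_n ≈ 358 kN

t_e = 0.707 × 5 = 3.535 mm.
R_nwl = 0.6 × 480 × 3.535 × 190 × 10⁻³ = 193.4 kN (longitudinal, 2 welds).
R_nwt = 0.6 × 480 × 3.535 × 205 × 10⁻³ = 208.7 kN (transverse, base value).
(i) R_nwl + R_nwt = 402.1 kN; (ii) 0.85 R_nwl + 1.5 R_nwt = 477.5 kN.
R_n = max = 477.5 kN [governs: (ii)]; φR_n = 358.1 kN.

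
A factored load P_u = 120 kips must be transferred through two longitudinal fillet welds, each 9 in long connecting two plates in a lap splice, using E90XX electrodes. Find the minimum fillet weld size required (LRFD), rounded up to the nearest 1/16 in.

E90XX → F_EXX = 90 ksi.
Total weld length L = 18 in.
Required throat t_e = P_u / (φ × 0.6 F_EXX × L) = 120 / (0.75 × 0.6 × 90 × 18) = 0.1646 in.
Required leg w = t_e / 0.707 = 0.2328 in → use 1/4 in.

w = 1/4 in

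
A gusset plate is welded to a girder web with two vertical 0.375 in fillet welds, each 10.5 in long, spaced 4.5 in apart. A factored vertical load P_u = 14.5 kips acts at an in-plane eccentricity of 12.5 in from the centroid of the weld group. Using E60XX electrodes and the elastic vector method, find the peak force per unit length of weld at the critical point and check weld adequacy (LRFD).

E60XX → F_EXX = 60 ksi.
Total weld length L_w = 21 in. Treat welds as unit-width lines.
Polar moment about centroid: J = 2[d³/12 + d(b/2)²] = 2[10.5³/12 + 10.5×2.25²] = 299.2 in³.
Direct shear f_v = P/L_w = 14.5 / 21 = 0.6905 kip/in (vertical).
Torsion M = P·e = 14.5 × 12.5 = 181.25 kip·in.
Critical point at (x, y) = (2.25, 5.25) from centroid. f_tx = M·y/J = 3.18 kip/in; f_ty = M·x/J = 1.363 kip/in.
Resultant f_max = √[f_tx² + (f_v + f_ty)²] = √[3.18² + (0.6905 + 1.363)²] = 3.785 kip/in.
Capacity per unit length: φr_n = 0.75 × 0.6 × 60 × (0.707 × 0.375) = 7.158 kip/in.
3.785 ≤ 7.158 → adequate.

f_max ≈ 3.79 kip/in; adequate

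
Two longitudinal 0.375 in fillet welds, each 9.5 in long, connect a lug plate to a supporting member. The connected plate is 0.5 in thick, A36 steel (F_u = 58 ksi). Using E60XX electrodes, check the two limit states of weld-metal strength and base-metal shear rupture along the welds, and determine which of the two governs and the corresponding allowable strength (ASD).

R_n/Ω ≈ 90.7 kip (weld metal governs)

E60XX → F_EXX = 60 ksi.
t_e = 0.707 × 0.375 = 0.2651 in; L = 19 in.
Weld metal: R_n/Ω = (1/2.0) × 0.6 × 60 × 0.2651 × 19 = 90.67 kip.
Base metal (shear rupture): R_n/Ω = (1/2.0) × 0.6 × 58 × 0.5 × 19 = 165.3 kip.
Governing: weld metal.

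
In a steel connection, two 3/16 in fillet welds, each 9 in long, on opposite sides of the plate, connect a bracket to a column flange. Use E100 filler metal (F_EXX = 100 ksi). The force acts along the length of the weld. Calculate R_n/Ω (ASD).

Effective throat t_e = 0.707 × 0.1875 = 0.1326 in.
Total length L = 18 in; A_we = 0.1326 × 18 = 2.386 in².
F_nw = 0.6 F_EXX = 0.6 × 100 = 60 ksi.
R_n = 60 × 2.386 = 143.2 kip; R_n/Ω = 143.2/2.0 = 71.58 kip.

R_n/Ω ≈ 71.6 kip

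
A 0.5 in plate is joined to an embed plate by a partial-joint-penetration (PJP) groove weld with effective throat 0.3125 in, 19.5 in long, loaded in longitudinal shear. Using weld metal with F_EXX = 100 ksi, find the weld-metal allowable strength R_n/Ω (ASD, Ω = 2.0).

Effective throat (given) t_e = 0.3125 in.
A_we = 0.3125 × 19.5 = 6.094 in².
F_nw = 0.6 F_EXX = 60 ksi.
R_n/Ω = (60 × 6.094) / 2.0 = 182.8 kip.

R_n/Ω ≈ 183 kip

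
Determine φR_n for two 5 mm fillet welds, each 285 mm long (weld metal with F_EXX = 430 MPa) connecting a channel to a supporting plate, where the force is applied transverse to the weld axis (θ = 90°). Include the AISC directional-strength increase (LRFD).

t_e = 0.707 × 5 = 3.535 mm; A_we = 3.535 × 570 = 2015 mm².
Directional factor: 1.0 + 0.5 sin^1.5(90°) = 1.5.
F_nw = 0.6 × 430 × 1.5 = 387 MPa.
φR_n = 0.75 × 387 × 2015 × 10⁻³ = 584.8 kN.

φR_n ≈ 585 kN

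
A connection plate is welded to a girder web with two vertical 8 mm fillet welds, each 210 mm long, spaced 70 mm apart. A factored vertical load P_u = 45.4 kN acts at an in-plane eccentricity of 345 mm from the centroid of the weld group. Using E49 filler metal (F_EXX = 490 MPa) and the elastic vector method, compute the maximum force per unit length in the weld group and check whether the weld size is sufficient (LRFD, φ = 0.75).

f_max ≈ 883 N/mm; adequate

Total weld length L_w = 420 mm. Treat welds as unit-width lines.
Polar moment about centroid: J = 2[d³/12 + d(b/2)²] = 2[210³/12 + 210×35²] = 2058000 mm³.
Direct shear f_v = P/L_w = 45.4×10³ / 420 = 108.1 N/mm (vertical).
Torsion M = P·e = 45.4×10³ × 345 = 15663000 N·mm.
Critical point at (x, y) = (35, 105) from centroid. f_tx = M·y/J = 799.1 N/mm; f_ty = M·x/J = 266.4 N/mm.
Resultant f_max = √[f_tx² + (f_v + f_ty)²] = √[799.1² + (108.1 + 266.4)²] = 882.5 N/mm.
Capacity per unit length: φr_n = 0.75 × 0.6 × 490 × (0.707 × 8) = 1247 N/mm.
882.5 ≤ 1247 → adequate.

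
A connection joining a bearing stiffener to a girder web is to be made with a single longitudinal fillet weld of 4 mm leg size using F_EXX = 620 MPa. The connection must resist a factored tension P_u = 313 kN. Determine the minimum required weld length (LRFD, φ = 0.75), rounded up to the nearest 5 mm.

L = 400 mm

Throat t_e = 0.707 × 4 = 2.828 mm.
φr_n = 0.75 × 0.6 × 620 × 2.828 × 10⁻³ = 0.789 kN/mm.
L_req = P_u / φr_n = 313 / 0.789 = 396.7 mm total.
Round up → use L = 400 mm.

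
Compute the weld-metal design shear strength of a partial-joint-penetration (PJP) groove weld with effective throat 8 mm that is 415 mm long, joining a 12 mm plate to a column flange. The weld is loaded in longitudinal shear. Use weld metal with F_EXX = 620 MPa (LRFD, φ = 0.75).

φR_n ≈ 926 kN

Effective throat (given) t_e = 8 mm.
A_we = 8 × 415 = 3320 mm².
F_nw = 0.6 F_EXX = 372 MPa.
φR_n = 0.75 × 372 × 3320 × 10⁻³ = 926.3 kN.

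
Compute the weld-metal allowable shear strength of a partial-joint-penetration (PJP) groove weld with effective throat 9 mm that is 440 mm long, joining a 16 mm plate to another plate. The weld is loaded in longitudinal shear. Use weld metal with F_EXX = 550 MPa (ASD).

R_n/Ω ≈ 653 kN

Effective throat (given) t_e = 9 mm.
A_we = 9 × 440 = 3960 mm².
F_nw = 0.6 F_EXX = 330 MPa.
R_n/Ω = (330 × 3960) / 2.0 × 10⁻³ = 653.4 kN.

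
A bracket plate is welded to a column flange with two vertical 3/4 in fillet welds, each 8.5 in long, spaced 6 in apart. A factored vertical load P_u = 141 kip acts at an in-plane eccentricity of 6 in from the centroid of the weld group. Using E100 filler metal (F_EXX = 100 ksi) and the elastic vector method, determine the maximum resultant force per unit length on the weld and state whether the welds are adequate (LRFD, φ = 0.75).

Total weld length L_w = 17 in. Treat welds as unit-width lines.
Polar moment about centroid: J = 2[d³/12 + d(b/2)²] = 2[8.5³/12 + 8.5×3²] = 255.4 in³.
Direct shear f_v = P/L_w = 141 / 17 = 8.294 kip/in (vertical).
Torsion M = P·e = 141 × 6 = 846 kip·in.
Critical point at (x, y) = (3, 4.25) from centroid. f_tx = M·y/J = 14.08 kip/in; f_ty = M·x/J = 9.939 kip/in.
Resultant f_max = √[f_tx² + (f_v + f_ty)²] = √[14.08² + (8.294 + 9.939)²] = 23.04 kip/in.
Capacity per unit length: φr_n = 0.75 × 0.6 × 100 × (0.707 × 0.75) = 23.86 kip/in.
23.04 ≤ 23.86 → adequate.

f_max ≈ 23 kip/in; adequate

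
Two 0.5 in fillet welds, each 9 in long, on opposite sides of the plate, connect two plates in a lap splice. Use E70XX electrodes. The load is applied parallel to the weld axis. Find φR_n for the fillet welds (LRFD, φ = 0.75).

φR_n ≈ 200 kip

E70XX → F_EXX = 70 ksi.
Effective throat t_e = 0.707 × 0.5 = 0.3535 in.
Total length L = 18 in; A_we = 0.3535 × 18 = 6.363 in².
F_nw = 0.6 F_EXX = 0.6 × 70 = 42 ksi.
φR_n = 0.75 × 42 × 6.363 = 200.4 kip.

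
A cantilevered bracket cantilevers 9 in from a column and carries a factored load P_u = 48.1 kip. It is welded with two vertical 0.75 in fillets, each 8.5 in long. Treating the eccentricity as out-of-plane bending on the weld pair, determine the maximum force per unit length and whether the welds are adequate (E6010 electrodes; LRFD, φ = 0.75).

f_max ≈ 18.2 kip/in; NOT adequate

E60XX → F_EXX = 60 ksi.
L_w = 2 × 8.5 = 17 in; section modulus (unit throat) S = 2 × L²/6 = 24.08 in².
Direct shear f_v = P/L_w = 48.1/17 = 2.829 kip/in.
Moment M = P × e = 48.1 × 9 = 432.9 kip·in; bending f_b = M/S = 17.98 kip/in.
f_max = √(f_v² + f_b²) = √(2.829² + 17.98²) = 18.2 kip/in.
φr_n = 0.75 × 0.6 × 60 × (0.707 × 0.75) = 14.32 kip/in → NOT adequate.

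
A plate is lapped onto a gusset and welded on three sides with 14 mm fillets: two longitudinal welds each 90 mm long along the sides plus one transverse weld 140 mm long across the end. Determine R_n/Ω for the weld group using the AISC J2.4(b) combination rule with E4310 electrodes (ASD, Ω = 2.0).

R_n/Ω ≈ 463 kN

E43XX → F_EXX = 430 MPa.
t_e = 0.707 × 14 = 9.898 mm.
R_nwl = 0.6 × 430 × 9.898 × 180 × 10⁻³ = 459.7 kN (longitudinal, 2 welds).
R_nwt = 0.6 × 430 × 9.898 × 140 × 10⁻³ = 357.5 kN (transverse, base value).
(i) R_nwl + R_nwt = 817.2 kN; (ii) 0.85 R_nwl + 1.5 R_nwt = 927 kN.
R_n = max = 927 kN [governs: (ii)]; R_n/Ω = 463.5 kN.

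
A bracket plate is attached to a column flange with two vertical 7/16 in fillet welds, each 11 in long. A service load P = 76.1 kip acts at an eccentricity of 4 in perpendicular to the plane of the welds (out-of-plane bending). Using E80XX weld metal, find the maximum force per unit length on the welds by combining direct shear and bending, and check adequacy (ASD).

E80XX → F_EXX = 80 ksi.
L_w = 2 × 11 = 22 in; section modulus (unit throat) S = 2 × L²/6 = 40.33 in².
Direct shear f_v = P/L_w = 76.1/22 = 3.459 kip/in.
Moment M = P × e = 76.1 × 4 = 304.4 kip·in; bending f_b = M/S = 7.547 kip/in.
f_max = √(f_v² + f_b²) = √(3.459² + 7.547²) = 8.302 kip/in.
r_n/Ω = (1/2.0) × 0.6 × 80 × (0.707 × 0.4375) = 7.423 kip/in → NOT adequate.

f_max ≈ 8.3 kip/in; NOT adequate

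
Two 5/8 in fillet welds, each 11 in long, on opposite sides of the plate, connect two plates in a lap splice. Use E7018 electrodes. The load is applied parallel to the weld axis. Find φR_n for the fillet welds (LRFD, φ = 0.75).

E70XX → F_EXX = 70 ksi.
Effective throat t_e = 0.707 × 0.625 = 0.4419 in.
Total length L = 22 in; A_we = 0.4419 × 22 = 9.721 in².
F_nw = 0.6 F_EXX = 0.6 × 70 = 42 ksi.
φR_n = 0.75 × 42 × 9.721 = 306.2 kips.

φR_n ≈ 306 kips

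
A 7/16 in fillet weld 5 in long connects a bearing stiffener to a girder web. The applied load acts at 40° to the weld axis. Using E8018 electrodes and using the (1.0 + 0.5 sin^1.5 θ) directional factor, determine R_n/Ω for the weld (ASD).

E80XX → F_EXX = 80 ksi.
t_e = 0.707 × 0.4375 = 0.3093 in; A_we = 0.3093 × 5 = 1.547 in².
Directional factor: 1.0 + 0.5 sin^1.5(40°) = 1.258.
F_nw = 0.6 × 80 × 1.258 = 60.37 ksi.
R_n/Ω = (60.37 × 1.547) / 2.0 = 46.68 kips.

R_n/Ω ≈ 46.7 kips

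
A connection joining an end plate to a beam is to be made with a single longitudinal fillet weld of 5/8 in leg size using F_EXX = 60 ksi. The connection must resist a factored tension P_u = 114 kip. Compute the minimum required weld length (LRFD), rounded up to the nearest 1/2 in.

L = 10 in

Throat t_e = 0.707 × 0.625 = 0.4419 in.
φr_n = 0.75 × 0.6 × 60 × 0.4419 = 11.93 kip/in.
L_req = P_u / φr_n = 114 / 11.93 = 9.555 in total.
Round up → use L = 10 in.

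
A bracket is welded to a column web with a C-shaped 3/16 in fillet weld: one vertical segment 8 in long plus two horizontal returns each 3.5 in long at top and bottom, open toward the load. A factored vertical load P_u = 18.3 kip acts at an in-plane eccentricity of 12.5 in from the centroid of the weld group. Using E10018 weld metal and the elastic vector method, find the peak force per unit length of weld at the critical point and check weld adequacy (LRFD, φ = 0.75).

E100XX → F_EXX = 100 ksi.
Total weld length L_w = 15 in. Treat welds as unit-width lines.
Centroid: x̄ = 2×3.5×1.75 / 15 = 0.8167 in from the vertical weld.
Polar moment about centroid: J = I_x + I_y = [8³/12 + 2×3.5×4²] + [8×0.8167² + 2(3.5³/12 + 3.5×0.9333²)] = 173.2 in³.
Direct shear f_v = P/L_w = 18.3 / 15 = 1.22 kip/in (vertical).
Torsion M = P·e = 18.3 × 12.5 = 228.75 kip·in.
Critical point at (x, y) = (2.683, 4) from centroid. f_tx = M·y/J = 5.282 kip/in; f_ty = M·x/J = 3.543 kip/in.
Resultant f_max = √[f_tx² + (f_v + f_ty)²] = √[5.282² + (1.22 + 3.543)²] = 7.112 kip/in.
Capacity per unit length: φr_n = 0.75 × 0.6 × 100 × (0.707 × 0.1875) = 5.965 kip/in.
7.112 > 5.965 → NOT adequate.

f_max ≈ 7.11 kip/in; NOT adequate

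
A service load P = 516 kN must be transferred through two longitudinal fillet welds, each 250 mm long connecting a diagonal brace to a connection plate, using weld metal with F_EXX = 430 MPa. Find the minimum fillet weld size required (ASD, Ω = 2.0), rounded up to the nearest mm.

w = 12 mm

Total weld length L = 500 mm.
Required throat t_e = P × Ω / (0.6 F_EXX × L) = 516 × 2.0 / (0.6 × 430 × 500 × 10⁻³) = 8 mm.
Required leg w = t_e / 0.707 = 11.32 mm → use 12 mm.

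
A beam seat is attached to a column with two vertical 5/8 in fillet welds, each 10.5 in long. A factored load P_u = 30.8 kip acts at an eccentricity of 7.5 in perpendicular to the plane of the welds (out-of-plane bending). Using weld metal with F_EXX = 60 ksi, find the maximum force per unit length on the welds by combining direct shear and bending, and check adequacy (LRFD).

f_max ≈ 6.45 kip/in; adequate

L_w = 2 × 10.5 = 21 in; section modulus (unit throat) S = 2 × L²/6 = 36.75 in².
Direct shear f_v = P/L_w = 30.8/21 = 1.467 kip/in.
Moment M = P × e = 30.8 × 7.5 = 231 kip·in; bending f_b = M/S = 6.286 kip/in.
f_max = √(f_v² + f_b²) = √(1.467² + 6.286²) = 6.455 kip/in.
φr_n = 0.75 × 0.6 × 60 × (0.707 × 0.625) = 11.93 kip/in → adequate.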